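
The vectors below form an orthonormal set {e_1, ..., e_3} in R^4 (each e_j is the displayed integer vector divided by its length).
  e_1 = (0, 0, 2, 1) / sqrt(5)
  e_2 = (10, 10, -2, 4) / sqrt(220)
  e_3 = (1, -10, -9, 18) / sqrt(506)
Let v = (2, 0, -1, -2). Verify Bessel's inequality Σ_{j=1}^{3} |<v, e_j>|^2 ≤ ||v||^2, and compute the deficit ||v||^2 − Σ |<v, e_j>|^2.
Σ |<v, e_j>|^2 = 245/46; ||v||^2 = 9; deficit = 169/46

Write each e_j = u_j / sqrt(<u_j, u_j>) where u_j is the displayed integer vector. Then <v, e_j> = <v, u_j> / sqrt(<u_j, u_j>), so |<v, e_j>|^2 = <v, u_j>^2 / <u_j, u_j>.
Coefficients: <v, e_1> = -4/sqrt(5), <v, e_2> = 14/sqrt(220), <v, e_3> = -25/sqrt(506).
Square and sum: Σ |<v, e_j>|^2 = 245/46.
Compute ||v||^2 = v·v = 9.
Deficit = 9 − 245/46 = 169/46 ≥ 0, confirming Bessel's inequality. (The deficit equals ||v − Σ <v,e_j> e_j||^2, the squared distance from v to span{e_j}.)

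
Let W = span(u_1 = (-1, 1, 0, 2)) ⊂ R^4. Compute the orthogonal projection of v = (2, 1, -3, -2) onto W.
proj_W(v) = (5/6, -5/6, 0, -5/3)

Set up U = [u_1 | ... | u_1] ∈ R^(4×1). The projector onto W = col(U) is P = U (U^T U)^(-1) U^T.
Compute U^T U =
  [6],
and U^T v = (-5).
Solve U^T U · c = U^T v for the coefficients: c = (-5/6). The projection is proj_W(v) = U c.
Check: (v - proj_W(v)) · u_1 = 0  (should be 0).
Result: proj_W(v) = (5/6, -5/6, 0, -5/3).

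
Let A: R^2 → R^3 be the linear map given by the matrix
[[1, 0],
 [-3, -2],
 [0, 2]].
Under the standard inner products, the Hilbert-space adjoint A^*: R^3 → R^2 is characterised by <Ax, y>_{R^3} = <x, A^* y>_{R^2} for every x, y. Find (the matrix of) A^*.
A^* = A^T =
[[1, -3, 0],
 [0, -2, 2]]

For real matrices with standard dot products, the defining identity <Ax, y> = <x, A^* y> gives (Ax)^T y = x^T (A^*) y, i.e. x^T A^T y = x^T (A^*) y. Since this holds for all x, y, we must have A^* = A^T. Therefore
A^* =
[[1, -3, 0],
 [0, -2, 2]].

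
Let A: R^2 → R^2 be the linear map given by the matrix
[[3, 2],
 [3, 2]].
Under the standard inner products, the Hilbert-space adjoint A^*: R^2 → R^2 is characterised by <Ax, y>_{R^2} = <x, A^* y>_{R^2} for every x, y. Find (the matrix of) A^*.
A^* = A^T =
[[3, 3],
 [2, 2]]

For real matrices with standard dot products, the defining identity <Ax, y> = <x, A^* y> gives (Ax)^T y = x^T (A^*) y, i.e. x^T A^T y = x^T (A^*) y. Since this holds for all x, y, we must have A^* = A^T. Therefore
A^* =
[[3, 3],
 [2, 2]].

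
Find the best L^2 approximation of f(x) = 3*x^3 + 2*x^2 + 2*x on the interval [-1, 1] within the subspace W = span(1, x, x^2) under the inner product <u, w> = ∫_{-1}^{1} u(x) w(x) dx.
g(x) = 2*x^2 + 19*x/5

The best approximation g ∈ W is the orthogonal projection of f onto W. Writing g = a_0 + a_1 x + a_2 x^2, the coefficients solve the normal equations G · a = b where
  G_{ij} = <φ_i, φ_j> and b_i = <f, φ_i>, with φ_0 = 1, φ_1 = x, φ_2 = x^2.
G =
  [2, 0, 2/3]
  [0, 2/3, 0]
  [2/3, 0, 2/5],
b = (4/3, 38/15, 4/5).
Solving gives a_0 = 0, a_1 = 19/5, a_2 = 2, so
  g(x) = 2*x^2 + 19*x/5.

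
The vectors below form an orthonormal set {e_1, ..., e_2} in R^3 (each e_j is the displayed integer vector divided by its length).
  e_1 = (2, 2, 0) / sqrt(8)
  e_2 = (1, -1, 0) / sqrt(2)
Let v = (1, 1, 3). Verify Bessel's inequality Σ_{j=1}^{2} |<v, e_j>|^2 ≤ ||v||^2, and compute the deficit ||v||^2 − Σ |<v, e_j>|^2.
Σ |<v, e_j>|^2 = 2; ||v||^2 = 11; deficit = 9

Write each e_j = u_j / sqrt(<u_j, u_j>) where u_j is the displayed integer vector. Then <v, e_j> = <v, u_j> / sqrt(<u_j, u_j>), so |<v, e_j>|^2 = <v, u_j>^2 / <u_j, u_j>.
Coefficients: <v, e_1> = 4/sqrt(8), <v, e_2> = 0/sqrt(2).
Square and sum: Σ |<v, e_j>|^2 = 2.
Compute ||v||^2 = v·v = 11.
Deficit = 11 − 2 = 9 ≥ 0, confirming Bessel's inequality. (The deficit equals ||v − Σ <v,e_j> e_j||^2, the squared distance from v to span{e_j}.)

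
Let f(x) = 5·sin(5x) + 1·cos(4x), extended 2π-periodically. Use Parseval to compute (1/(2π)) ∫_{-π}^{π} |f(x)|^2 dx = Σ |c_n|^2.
Σ |c_n|^2 = 13

Expand |f|^2 and use orthogonality of {sin(nx), cos(mx)} on [-π, π]:
  ∫_{-π}^{π} sin(nx)^2 dx = π, ∫ cos(mx)^2 dx = π, and cross terms integrate to 0.
So ∫_{-π}^{π} f(x)^2 dx = 5^2 · π + 1^2 · π = (25 + 1)π.
Divide by 2π: (25 + 1)/2 = 13.
By Parseval, this equals Σ |c_n|^2.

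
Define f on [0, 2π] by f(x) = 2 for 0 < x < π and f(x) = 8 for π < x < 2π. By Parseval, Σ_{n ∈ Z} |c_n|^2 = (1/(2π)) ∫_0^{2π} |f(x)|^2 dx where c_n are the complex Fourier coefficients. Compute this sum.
Σ |c_n|^2 = 34

Parseval equates the L^2 energy of f (normalised by 1/(2π)) with the ℓ^2 sum of its Fourier coefficients: (1/(2π)) ∫_0^{2π} |f|^2 = Σ |c_n|^2.
Compute the left side: (1/(2π)) [∫_0^π 2^2 dx + ∫_π^{2π} 8^2 dx] = (1/(2π)) · (4π + 64π) = (4 + 64)/2 = 34.
So Σ_{n ∈ Z} |c_n|^2 = 34.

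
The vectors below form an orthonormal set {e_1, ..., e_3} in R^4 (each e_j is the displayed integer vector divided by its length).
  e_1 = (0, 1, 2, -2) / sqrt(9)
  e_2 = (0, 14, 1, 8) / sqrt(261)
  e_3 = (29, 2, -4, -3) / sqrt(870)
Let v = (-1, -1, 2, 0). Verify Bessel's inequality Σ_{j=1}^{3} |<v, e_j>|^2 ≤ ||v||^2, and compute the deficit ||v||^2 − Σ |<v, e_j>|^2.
Σ |<v, e_j>|^2 = 33/10; ||v||^2 = 6; deficit = 27/10

Write each e_j = u_j / sqrt(<u_j, u_j>) where u_j is the displayed integer vector. Then <v, e_j> = <v, u_j> / sqrt(<u_j, u_j>), so |<v, e_j>|^2 = <v, u_j>^2 / <u_j, u_j>.
Coefficients: <v, e_1> = 3/sqrt(9), <v, e_2> = -12/sqrt(261), <v, e_3> = -39/sqrt(870).
Square and sum: Σ |<v, e_j>|^2 = 33/10.
Compute ||v||^2 = v·v = 6.
Deficit = 6 − 33/10 = 27/10 ≥ 0, confirming Bessel's inequality. (The deficit equals ||v − Σ <v,e_j> e_j||^2, the squared distance from v to span{e_j}.)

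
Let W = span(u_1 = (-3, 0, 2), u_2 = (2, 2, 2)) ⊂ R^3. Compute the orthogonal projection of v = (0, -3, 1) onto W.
proj_W(v) = (-18/19, -12/19, -8/19)

Set up U = [u_1 | ... | u_2] ∈ R^(3×2). The projector onto W = col(U) is P = U (U^T U)^(-1) U^T.
Compute U^T U =
  [13, -2]
  [-2, 12],
and U^T v = (2, -4).
Solve U^T U · c = U^T v for the coefficients: c = (2/19, -6/19). The projection is proj_W(v) = U c.
Check: (v - proj_W(v)) · u_1 = 0  (should be 0).
Check: (v - proj_W(v)) · u_2 = 0  (should be 0).
Result: proj_W(v) = (-18/19, -12/19, -8/19).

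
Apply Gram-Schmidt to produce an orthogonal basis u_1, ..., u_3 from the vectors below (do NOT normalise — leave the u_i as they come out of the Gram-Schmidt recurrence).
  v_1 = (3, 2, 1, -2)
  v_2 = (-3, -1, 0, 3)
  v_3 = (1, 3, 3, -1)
Orthogonal basis:
  u_1 = (3, 2, 1, -2)
  u_2 = (-1/6, 8/9, 17/18, 10/9)
  u_3 = (-58/53, 9/53, 46/53, -55/53)

Apply the Gram-Schmidt recurrence
  u_1 = v_1
  u_i = v_i − Σ_{j<i} ((v_i · u_j) / (u_j · u_j)) · u_j.

Step by step this gives:
  u_1 = (3, 2, 1, -2)
  u_2 = (-1/6, 8/9, 17/18, 10/9)
  u_3 = (-58/53, 9/53, 46/53, -55/53)

Orthogonality check:
  u_2 · u_1 = 0 (should be 0)
  u_3 · u_1 = 0 (should be 0)
  u_3 · u_2 = 0 (should be 0)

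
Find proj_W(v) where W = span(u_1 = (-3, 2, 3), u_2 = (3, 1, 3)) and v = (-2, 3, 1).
proj_W(v) = (-105/46, 30/23, 85/46)

Set up U = [u_1 | ... | u_2] ∈ R^(3×2). The projector onto W = col(U) is P = U (U^T U)^(-1) U^T.
Compute U^T U =
  [22, 2]
  [2, 19],
and U^T v = (15, 0).
Solve U^T U · c = U^T v for the coefficients: c = (95/138, -5/69). The projection is proj_W(v) = U c.
Check: (v - proj_W(v)) · u_1 = 0  (should be 0).
Check: (v - proj_W(v)) · u_2 = 0  (should be 0).
Result: proj_W(v) = (-105/46, 30/23, 85/46).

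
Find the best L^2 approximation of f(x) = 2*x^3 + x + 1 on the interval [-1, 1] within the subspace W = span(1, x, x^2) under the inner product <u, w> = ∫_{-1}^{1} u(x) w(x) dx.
g(x) = 11*x/5 + 1

The best approximation g ∈ W is the orthogonal projection of f onto W. Writing g = a_0 + a_1 x + a_2 x^2, the coefficients solve the normal equations G · a = b where
  G_{ij} = <φ_i, φ_j> and b_i = <f, φ_i>, with φ_0 = 1, φ_1 = x, φ_2 = x^2.
G =
  [2, 0, 2/3]
  [0, 2/3, 0]
  [2/3, 0, 2/5],
b = (2, 22/15, 2/3).
Solving gives a_0 = 1, a_1 = 11/5, a_2 = 0, so
  g(x) = 11*x/5 + 1.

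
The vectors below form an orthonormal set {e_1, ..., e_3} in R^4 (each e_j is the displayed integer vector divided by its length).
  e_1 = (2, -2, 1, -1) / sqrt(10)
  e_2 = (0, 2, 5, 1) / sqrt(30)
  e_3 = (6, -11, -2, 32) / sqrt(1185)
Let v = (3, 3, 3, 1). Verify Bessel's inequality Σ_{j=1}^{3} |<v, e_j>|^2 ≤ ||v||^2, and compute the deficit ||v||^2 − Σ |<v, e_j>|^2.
Σ |<v, e_j>|^2 = 6571/395; ||v||^2 = 28; deficit = 4489/395

Write each e_j = u_j / sqrt(<u_j, u_j>) where u_j is the displayed integer vector. Then <v, e_j> = <v, u_j> / sqrt(<u_j, u_j>), so |<v, e_j>|^2 = <v, u_j>^2 / <u_j, u_j>.
Coefficients: <v, e_1> = 2/sqrt(10), <v, e_2> = 22/sqrt(30), <v, e_3> = 11/sqrt(1185).
Square and sum: Σ |<v, e_j>|^2 = 6571/395.
Compute ||v||^2 = v·v = 28.
Deficit = 28 − 6571/395 = 4489/395 ≥ 0, confirming Bessel's inequality. (The deficit equals ||v − Σ <v,e_j> e_j||^2, the squared distance from v to span{e_j}.)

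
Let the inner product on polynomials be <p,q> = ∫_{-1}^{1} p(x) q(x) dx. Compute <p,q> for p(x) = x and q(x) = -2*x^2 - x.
<p,q> = -2/3

Expand the product: p(x)·q(x) = -2*x^3 - x^2.
∫_{-1}^{1} of each monomial x^k gives [2/(k+1) if k even, 0 if k odd]. Integrating term-by-term (or equivalently evaluating the antiderivative F(x) = -x^4/2 - x^3/3 at the endpoints):
  F(1) − F(−1) = -5/6 − (-1/6) = -2/3.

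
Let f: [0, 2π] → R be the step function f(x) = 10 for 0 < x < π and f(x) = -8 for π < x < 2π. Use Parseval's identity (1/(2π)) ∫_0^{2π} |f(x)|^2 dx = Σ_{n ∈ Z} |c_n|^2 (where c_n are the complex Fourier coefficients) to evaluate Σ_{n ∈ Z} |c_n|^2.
Σ |c_n|^2 = 82

Parseval equates the L^2 energy of f (normalised by 1/(2π)) with the ℓ^2 sum of its Fourier coefficients: (1/(2π)) ∫_0^{2π} |f|^2 = Σ |c_n|^2.
Compute the left side: (1/(2π)) [∫_0^π 10^2 dx + ∫_π^{2π} (-8)^2 dx] = (1/(2π)) · (100π + 64π) = (100 + 64)/2 = 82.
So Σ_{n ∈ Z} |c_n|^2 = 82.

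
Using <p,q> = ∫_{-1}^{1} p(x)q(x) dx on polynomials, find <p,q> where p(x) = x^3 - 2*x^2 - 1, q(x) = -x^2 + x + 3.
<p,q> = -122/15

Expand the product: p(x)·q(x) = -x^5 + 3*x^4 + x^3 - 5*x^2 - x - 3.
∫_{-1}^{1} of each monomial x^k gives [2/(k+1) if k even, 0 if k odd]. Integrating term-by-term (or equivalently evaluating the antiderivative F(x) = -x^6/6 + 3*x^5/5 + x^4/4 - 5*x^3/3 - x^2/2 - 3*x at the endpoints):
  F(1) − F(−1) = -269/60 − (73/20) = -122/15.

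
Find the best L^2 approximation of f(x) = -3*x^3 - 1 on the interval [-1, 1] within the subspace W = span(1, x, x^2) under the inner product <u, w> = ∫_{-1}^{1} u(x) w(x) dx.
g(x) = -9*x/5 - 1

The best approximation g ∈ W is the orthogonal projection of f onto W. Writing g = a_0 + a_1 x + a_2 x^2, the coefficients solve the normal equations G · a = b where
  G_{ij} = <φ_i, φ_j> and b_i = <f, φ_i>, with φ_0 = 1, φ_1 = x, φ_2 = x^2.
G =
  [2, 0, 2/3]
  [0, 2/3, 0]
  [2/3, 0, 2/5],
b = (-2, -6/5, -2/3).
Solving gives a_0 = -1, a_1 = -9/5, a_2 = 0, so
  g(x) = -9*x/5 - 1.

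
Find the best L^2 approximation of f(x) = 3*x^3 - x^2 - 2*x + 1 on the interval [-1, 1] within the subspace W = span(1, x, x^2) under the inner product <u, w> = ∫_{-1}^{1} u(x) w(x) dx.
g(x) = -x^2 - x/5 + 1

The best approximation g ∈ W is the orthogonal projection of f onto W. Writing g = a_0 + a_1 x + a_2 x^2, the coefficients solve the normal equations G · a = b where
  G_{ij} = <φ_i, φ_j> and b_i = <f, φ_i>, with φ_0 = 1, φ_1 = x, φ_2 = x^2.
G =
  [2, 0, 2/3]
  [0, 2/3, 0]
  [2/3, 0, 2/5],
b = (4/3, -2/15, 4/15).
Solving gives a_0 = 1, a_1 = -1/5, a_2 = -1, so
  g(x) = -x^2 - x/5 + 1.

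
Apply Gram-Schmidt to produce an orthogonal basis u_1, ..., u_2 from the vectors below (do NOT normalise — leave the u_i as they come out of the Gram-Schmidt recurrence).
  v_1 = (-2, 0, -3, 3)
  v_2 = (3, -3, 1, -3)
Orthogonal basis:
  u_1 = (-2, 0, -3, 3)
  u_2 = (15/11, -3, -16/11, -6/11)

Apply the Gram-Schmidt recurrence
  u_1 = v_1
  u_i = v_i − Σ_{j<i} ((v_i · u_j) / (u_j · u_j)) · u_j.

Step by step this gives:
  u_1 = (-2, 0, -3, 3)
  u_2 = (15/11, -3, -16/11, -6/11)

Orthogonality check:
  u_2 · u_1 = 0 (should be 0)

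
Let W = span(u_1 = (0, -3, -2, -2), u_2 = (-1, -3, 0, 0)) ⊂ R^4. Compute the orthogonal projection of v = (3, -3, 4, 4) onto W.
proj_W(v) = (-165/89, -123/89, 248/89, 248/89)

Set up U = [u_1 | ... | u_2] ∈ R^(4×2). The projector onto W = col(U) is P = U (U^T U)^(-1) U^T.
Compute U^T U =
  [17, 9]
  [9, 10],
and U^T v = (-7, 6).
Solve U^T U · c = U^T v for the coefficients: c = (-124/89, 165/89). The projection is proj_W(v) = U c.
Check: (v - proj_W(v)) · u_1 = 0  (should be 0).
Check: (v - proj_W(v)) · u_2 = 0  (should be 0).
Result: proj_W(v) = (-165/89, -123/89, 248/89, 248/89).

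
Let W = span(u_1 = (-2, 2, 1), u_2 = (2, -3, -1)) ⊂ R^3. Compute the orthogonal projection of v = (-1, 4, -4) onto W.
proj_W(v) = (4/5, 4, -2/5)

Set up U = [u_1 | ... | u_2] ∈ R^(3×2). The projector onto W = col(U) is P = U (U^T U)^(-1) U^T.
Compute U^T U =
  [9, -11]
  [-11, 14],
and U^T v = (6, -10).
Solve U^T U · c = U^T v for the coefficients: c = (-26/5, -24/5). The projection is proj_W(v) = U c.
Check: (v - proj_W(v)) · u_1 = 0  (should be 0).
Check: (v - proj_W(v)) · u_2 = 0  (should be 0).
Result: proj_W(v) = (4/5, 4, -2/5).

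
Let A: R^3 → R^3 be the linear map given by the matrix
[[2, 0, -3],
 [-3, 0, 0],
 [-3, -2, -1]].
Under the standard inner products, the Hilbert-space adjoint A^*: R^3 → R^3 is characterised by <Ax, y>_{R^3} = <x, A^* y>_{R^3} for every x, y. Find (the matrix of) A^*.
A^* = A^T =
[[2, -3, -3],
 [0, 0, -2],
 [-3, 0, -1]]

For real matrices with standard dot products, the defining identity <Ax, y> = <x, A^* y> gives (Ax)^T y = x^T (A^*) y, i.e. x^T A^T y = x^T (A^*) y. Since this holds for all x, y, we must have A^* = A^T. Therefore
A^* =
[[2, -3, -3],
 [0, 0, -2],
 [-3, 0, -1]].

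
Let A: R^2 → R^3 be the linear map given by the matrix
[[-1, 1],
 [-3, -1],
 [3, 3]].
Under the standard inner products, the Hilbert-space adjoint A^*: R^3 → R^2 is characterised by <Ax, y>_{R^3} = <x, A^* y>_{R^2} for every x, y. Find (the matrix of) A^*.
A^* = A^T =
[[-1, -3, 3],
 [1, -1, 3]]

For real matrices with standard dot products, the defining identity <Ax, y> = <x, A^* y> gives (Ax)^T y = x^T (A^*) y, i.e. x^T A^T y = x^T (A^*) y. Since this holds for all x, y, we must have A^* = A^T. Therefore
A^* =
[[-1, -3, 3],
 [1, -1, 3]].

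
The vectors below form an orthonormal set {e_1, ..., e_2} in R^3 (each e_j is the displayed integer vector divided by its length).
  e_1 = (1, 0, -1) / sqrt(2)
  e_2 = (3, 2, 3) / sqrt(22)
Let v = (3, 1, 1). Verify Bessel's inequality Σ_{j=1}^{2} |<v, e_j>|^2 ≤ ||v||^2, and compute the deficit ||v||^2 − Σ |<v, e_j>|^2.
Σ |<v, e_j>|^2 = 120/11; ||v||^2 = 11; deficit = 1/11

Write each e_j = u_j / sqrt(<u_j, u_j>) where u_j is the displayed integer vector. Then <v, e_j> = <v, u_j> / sqrt(<u_j, u_j>), so |<v, e_j>|^2 = <v, u_j>^2 / <u_j, u_j>.
Coefficients: <v, e_1> = 2/sqrt(2), <v, e_2> = 14/sqrt(22).
Square and sum: Σ |<v, e_j>|^2 = 120/11.
Compute ||v||^2 = v·v = 11.
Deficit = 11 − 120/11 = 1/11 ≥ 0, confirming Bessel's inequality. (The deficit equals ||v − Σ <v,e_j> e_j||^2, the squared distance from v to span{e_j}.)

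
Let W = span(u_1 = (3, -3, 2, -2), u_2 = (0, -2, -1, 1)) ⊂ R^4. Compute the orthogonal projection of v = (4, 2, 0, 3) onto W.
proj_W(v) = (3/76, 23/76, 15/76, -15/76)

Set up U = [u_1 | ... | u_2] ∈ R^(4×2). The projector onto W = col(U) is P = U (U^T U)^(-1) U^T.
Compute U^T U =
  [26, 2]
  [2, 6],
and U^T v = (0, -1).
Solve U^T U · c = U^T v for the coefficients: c = (1/76, -13/76). The projection is proj_W(v) = U c.
Check: (v - proj_W(v)) · u_1 = 0  (should be 0).
Check: (v - proj_W(v)) · u_2 = 0  (should be 0).
Result: proj_W(v) = (3/76, 23/76, 15/76, -15/76).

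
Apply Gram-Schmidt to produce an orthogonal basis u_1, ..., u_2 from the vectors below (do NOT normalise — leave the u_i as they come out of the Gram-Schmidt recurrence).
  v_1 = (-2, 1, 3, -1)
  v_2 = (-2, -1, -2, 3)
Orthogonal basis:
  u_1 = (-2, 1, 3, -1)
  u_2 = (-14/5, -3/5, -4/5, 13/5)

Apply the Gram-Schmidt recurrence
  u_1 = v_1
  u_i = v_i − Σ_{j<i} ((v_i · u_j) / (u_j · u_j)) · u_j.

Step by step this gives:
  u_1 = (-2, 1, 3, -1)
  u_2 = (-14/5, -3/5, -4/5, 13/5)

Orthogonality check:
  u_2 · u_1 = 0 (should be 0)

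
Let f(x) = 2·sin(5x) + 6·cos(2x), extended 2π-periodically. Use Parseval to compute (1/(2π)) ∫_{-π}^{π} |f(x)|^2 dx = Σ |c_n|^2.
Σ |c_n|^2 = 20

Expand |f|^2 and use orthogonality of {sin(nx), cos(mx)} on [-π, π]:
  ∫_{-π}^{π} sin(nx)^2 dx = π, ∫ cos(mx)^2 dx = π, and cross terms integrate to 0.
So ∫_{-π}^{π} f(x)^2 dx = 2^2 · π + 6^2 · π = (4 + 36)π.
Divide by 2π: (4 + 36)/2 = 20.
By Parseval, this equals Σ |c_n|^2.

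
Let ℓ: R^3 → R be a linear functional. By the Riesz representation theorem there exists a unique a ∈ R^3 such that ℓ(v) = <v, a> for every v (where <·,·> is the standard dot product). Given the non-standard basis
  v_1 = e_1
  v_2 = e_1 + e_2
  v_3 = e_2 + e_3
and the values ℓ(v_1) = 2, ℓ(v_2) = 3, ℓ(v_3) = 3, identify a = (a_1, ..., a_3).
a = (2, 1, 2)

Write a = (a_1, ..., a_3) in the standard basis. For each basis vector v_i, ℓ(v_i) = <v_i, a> is a linear equation in the a_j's. Collect the n equations into a matrix system V a = ℓ, where row i of V is v_i (expressed in the standard basis). Since V is invertible (lower-triangular with 1s on the diagonal, up to permutation), solve by back-substitution:
  V =
[[1, 0, 0],
 [1, 1, 0],
 [0, 1, 1]]
  V a = (2, 3, 3)
Solving gives a = (2, 1, 2).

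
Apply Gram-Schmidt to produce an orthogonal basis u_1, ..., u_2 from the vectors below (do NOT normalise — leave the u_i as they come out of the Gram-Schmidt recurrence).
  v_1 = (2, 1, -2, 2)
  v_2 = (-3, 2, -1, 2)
Orthogonal basis:
  u_1 = (2, 1, -2, 2)
  u_2 = (-43/13, 24/13, -9/13, 22/13)

Apply the Gram-Schmidt recurrence
  u_1 = v_1
  u_i = v_i − Σ_{j<i} ((v_i · u_j) / (u_j · u_j)) · u_j.

Step by step this gives:
  u_1 = (2, 1, -2, 2)
  u_2 = (-43/13, 24/13, -9/13, 22/13)

Orthogonality check:
  u_2 · u_1 = 0 (should be 0)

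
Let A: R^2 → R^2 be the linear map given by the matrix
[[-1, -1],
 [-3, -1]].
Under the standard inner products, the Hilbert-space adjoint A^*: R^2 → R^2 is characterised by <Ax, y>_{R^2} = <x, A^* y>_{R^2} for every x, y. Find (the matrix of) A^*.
A^* = A^T =
[[-1, -3],
 [-1, -1]]

For real matrices with standard dot products, the defining identity <Ax, y> = <x, A^* y> gives (Ax)^T y = x^T (A^*) y, i.e. x^T A^T y = x^T (A^*) y. Since this holds for all x, y, we must have A^* = A^T. Therefore
A^* =
[[-1, -3],
 [-1, -1]].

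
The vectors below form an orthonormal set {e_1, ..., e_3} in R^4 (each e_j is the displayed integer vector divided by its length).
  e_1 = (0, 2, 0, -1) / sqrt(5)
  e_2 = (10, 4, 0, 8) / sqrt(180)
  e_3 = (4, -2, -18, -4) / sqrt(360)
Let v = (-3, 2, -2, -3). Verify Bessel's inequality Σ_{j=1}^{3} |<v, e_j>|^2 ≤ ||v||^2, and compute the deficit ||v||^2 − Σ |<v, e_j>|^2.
Σ |<v, e_j>|^2 = 122/5; ||v||^2 = 26; deficit = 8/5

Write each e_j = u_j / sqrt(<u_j, u_j>) where u_j is the displayed integer vector. Then <v, e_j> = <v, u_j> / sqrt(<u_j, u_j>), so |<v, e_j>|^2 = <v, u_j>^2 / <u_j, u_j>.
Coefficients: <v, e_1> = 7/sqrt(5), <v, e_2> = -46/sqrt(180), <v, e_3> = 32/sqrt(360).
Square and sum: Σ |<v, e_j>|^2 = 122/5.
Compute ||v||^2 = v·v = 26.
Deficit = 26 − 122/5 = 8/5 ≥ 0, confirming Bessel's inequality. (The deficit equals ||v − Σ <v,e_j> e_j||^2, the squared distance from v to span{e_j}.)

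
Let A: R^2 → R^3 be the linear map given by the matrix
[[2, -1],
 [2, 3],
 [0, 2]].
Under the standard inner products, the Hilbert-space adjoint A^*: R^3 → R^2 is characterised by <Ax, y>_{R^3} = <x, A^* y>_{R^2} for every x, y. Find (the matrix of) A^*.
A^* = A^T =
[[2, 2, 0],
 [-1, 3, 2]]

For real matrices with standard dot products, the defining identity <Ax, y> = <x, A^* y> gives (Ax)^T y = x^T (A^*) y, i.e. x^T A^T y = x^T (A^*) y. Since this holds for all x, y, we must have A^* = A^T. Therefore
A^* =
[[2, 2, 0],
 [-1, 3, 2]].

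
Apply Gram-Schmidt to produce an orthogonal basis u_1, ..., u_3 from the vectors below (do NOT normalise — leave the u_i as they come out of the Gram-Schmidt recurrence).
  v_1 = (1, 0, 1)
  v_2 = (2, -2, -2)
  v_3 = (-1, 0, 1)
Orthogonal basis:
  u_1 = (1, 0, 1)
  u_2 = (2, -2, -2)
  u_3 = (-1/3, -2/3, 1/3)

Apply the Gram-Schmidt recurrence
  u_1 = v_1
  u_i = v_i − Σ_{j<i} ((v_i · u_j) / (u_j · u_j)) · u_j.

Step by step this gives:
  u_1 = (1, 0, 1)
  u_2 = (2, -2, -2)
  u_3 = (-1/3, -2/3, 1/3)

Orthogonality check:
  u_2 · u_1 = 0 (should be 0)
  u_3 · u_1 = 0 (should be 0)
  u_3 · u_2 = 0 (should be 0)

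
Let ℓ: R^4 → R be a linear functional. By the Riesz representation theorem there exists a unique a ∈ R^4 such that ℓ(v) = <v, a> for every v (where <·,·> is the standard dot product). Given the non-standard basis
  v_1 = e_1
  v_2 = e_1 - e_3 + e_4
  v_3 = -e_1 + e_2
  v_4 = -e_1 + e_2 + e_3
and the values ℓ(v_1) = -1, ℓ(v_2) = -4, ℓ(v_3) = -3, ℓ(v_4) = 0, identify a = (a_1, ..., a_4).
a = (-1, -4, 3, 0)

Write a = (a_1, ..., a_4) in the standard basis. For each basis vector v_i, ℓ(v_i) = <v_i, a> is a linear equation in the a_j's. Collect the n equations into a matrix system V a = ℓ, where row i of V is v_i (expressed in the standard basis). Since V is invertible (lower-triangular with 1s on the diagonal, up to permutation), solve by back-substitution:
  V =
[[1, 0, 0, 0],
 [1, 0, -1, 1],
 [-1, 1, 0, 0],
 [-1, 1, 1, 0]]
  V a = (-1, -4, -3, 0)
Solving gives a = (-1, -4, 3, 0).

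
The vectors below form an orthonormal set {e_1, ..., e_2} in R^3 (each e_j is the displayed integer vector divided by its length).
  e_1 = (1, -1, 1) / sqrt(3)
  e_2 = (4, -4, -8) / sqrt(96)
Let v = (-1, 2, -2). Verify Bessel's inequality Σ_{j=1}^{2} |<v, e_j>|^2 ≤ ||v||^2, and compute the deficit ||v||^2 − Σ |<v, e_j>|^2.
Σ |<v, e_j>|^2 = 17/2; ||v||^2 = 9; deficit = 1/2

Write each e_j = u_j / sqrt(<u_j, u_j>) where u_j is the displayed integer vector. Then <v, e_j> = <v, u_j> / sqrt(<u_j, u_j>), so |<v, e_j>|^2 = <v, u_j>^2 / <u_j, u_j>.
Coefficients: <v, e_1> = -5/sqrt(3), <v, e_2> = 4/sqrt(96).
Square and sum: Σ |<v, e_j>|^2 = 17/2.
Compute ||v||^2 = v·v = 9.
Deficit = 9 − 17/2 = 1/2 ≥ 0, confirming Bessel's inequality. (The deficit equals ||v − Σ <v,e_j> e_j||^2, the squared distance from v to span{e_j}.)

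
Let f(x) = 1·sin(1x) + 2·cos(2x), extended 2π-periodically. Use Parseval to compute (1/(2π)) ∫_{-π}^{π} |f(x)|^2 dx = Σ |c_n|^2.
Σ |c_n|^2 = 5/2

Expand |f|^2 and use orthogonality of {sin(nx), cos(mx)} on [-π, π]:
  ∫_{-π}^{π} sin(nx)^2 dx = π, ∫ cos(mx)^2 dx = π, and cross terms integrate to 0.
So ∫_{-π}^{π} f(x)^2 dx = 1^2 · π + 2^2 · π = (1 + 4)π.
Divide by 2π: (1 + 4)/2 = 5/2.
By Parseval, this equals Σ |c_n|^2.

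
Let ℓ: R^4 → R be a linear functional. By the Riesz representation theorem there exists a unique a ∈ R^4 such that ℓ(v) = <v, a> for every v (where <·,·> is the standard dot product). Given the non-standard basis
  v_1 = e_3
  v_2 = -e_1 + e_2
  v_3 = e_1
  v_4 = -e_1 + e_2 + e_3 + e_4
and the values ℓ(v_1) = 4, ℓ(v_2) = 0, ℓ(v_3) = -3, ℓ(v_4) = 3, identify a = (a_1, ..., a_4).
a = (-3, -3, 4, -1)

Write a = (a_1, ..., a_4) in the standard basis. For each basis vector v_i, ℓ(v_i) = <v_i, a> is a linear equation in the a_j's. Collect the n equations into a matrix system V a = ℓ, where row i of V is v_i (expressed in the standard basis). Since V is invertible (lower-triangular with 1s on the diagonal, up to permutation), solve by back-substitution:
  V =
[[0, 0, 1, 0],
 [-1, 1, 0, 0],
 [1, 0, 0, 0],
 [-1, 1, 1, 1]]
  V a = (4, 0, -3, 3)
Solving gives a = (-3, -3, 4, -1).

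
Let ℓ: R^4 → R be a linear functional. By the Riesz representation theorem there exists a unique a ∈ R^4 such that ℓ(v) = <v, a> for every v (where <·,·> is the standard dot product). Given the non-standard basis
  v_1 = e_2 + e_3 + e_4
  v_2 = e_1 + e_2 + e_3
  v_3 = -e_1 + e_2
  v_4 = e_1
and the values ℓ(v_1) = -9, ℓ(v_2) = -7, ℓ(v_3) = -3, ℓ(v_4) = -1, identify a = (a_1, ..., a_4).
a = (-1, -4, -2, -3)

Write a = (a_1, ..., a_4) in the standard basis. For each basis vector v_i, ℓ(v_i) = <v_i, a> is a linear equation in the a_j's. Collect the n equations into a matrix system V a = ℓ, where row i of V is v_i (expressed in the standard basis). Since V is invertible (lower-triangular with 1s on the diagonal, up to permutation), solve by back-substitution:
  V =
[[0, 1, 1, 1],
 [1, 1, 1, 0],
 [-1, 1, 0, 0],
 [1, 0, 0, 0]]
  V a = (-9, -7, -3, -1)
Solving gives a = (-1, -4, -2, -3).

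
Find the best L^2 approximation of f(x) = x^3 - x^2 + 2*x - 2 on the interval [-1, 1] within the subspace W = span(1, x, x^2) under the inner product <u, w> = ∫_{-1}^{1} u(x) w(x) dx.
g(x) = -x^2 + 13*x/5 - 2

The best approximation g ∈ W is the orthogonal projection of f onto W. Writing g = a_0 + a_1 x + a_2 x^2, the coefficients solve the normal equations G · a = b where
  G_{ij} = <φ_i, φ_j> and b_i = <f, φ_i>, with φ_0 = 1, φ_1 = x, φ_2 = x^2.
G =
  [2, 0, 2/3]
  [0, 2/3, 0]
  [2/3, 0, 2/5],
b = (-14/3, 26/15, -26/15).
Solving gives a_0 = -2, a_1 = 13/5, a_2 = -1, so
  g(x) = -x^2 + 13*x/5 - 2.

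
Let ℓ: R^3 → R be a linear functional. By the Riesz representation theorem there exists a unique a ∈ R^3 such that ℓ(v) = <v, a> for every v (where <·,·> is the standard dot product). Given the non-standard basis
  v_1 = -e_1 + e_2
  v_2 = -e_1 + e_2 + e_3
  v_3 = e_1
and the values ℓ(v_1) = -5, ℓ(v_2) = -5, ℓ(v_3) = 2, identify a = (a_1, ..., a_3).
a = (2, -3, 0)

Write a = (a_1, ..., a_3) in the standard basis. For each basis vector v_i, ℓ(v_i) = <v_i, a> is a linear equation in the a_j's. Collect the n equations into a matrix system V a = ℓ, where row i of V is v_i (expressed in the standard basis). Since V is invertible (lower-triangular with 1s on the diagonal, up to permutation), solve by back-substitution:
  V =
[[-1, 1, 0],
 [-1, 1, 1],
 [1, 0, 0]]
  V a = (-5, -5, 2)
Solving gives a = (2, -3, 0).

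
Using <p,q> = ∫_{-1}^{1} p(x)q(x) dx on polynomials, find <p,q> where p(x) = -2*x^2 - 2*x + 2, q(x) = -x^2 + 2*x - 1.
<p,q> = -88/15

Expand the product: p(x)·q(x) = 2*x^4 - 2*x^3 - 4*x^2 + 6*x - 2.
∫_{-1}^{1} of each monomial x^k gives [2/(k+1) if k even, 0 if k odd]. Integrating term-by-term (or equivalently evaluating the antiderivative F(x) = 2*x^5/5 - x^4/2 - 4*x^3/3 + 3*x^2 - 2*x at the endpoints):
  F(1) − F(−1) = -13/30 − (163/30) = -88/15.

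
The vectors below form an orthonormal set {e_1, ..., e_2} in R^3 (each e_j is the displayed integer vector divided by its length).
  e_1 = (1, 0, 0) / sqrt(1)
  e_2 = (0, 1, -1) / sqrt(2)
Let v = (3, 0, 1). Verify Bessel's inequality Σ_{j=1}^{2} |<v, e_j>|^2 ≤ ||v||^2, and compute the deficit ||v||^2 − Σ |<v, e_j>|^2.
Σ |<v, e_j>|^2 = 19/2; ||v||^2 = 10; deficit = 1/2

Write each e_j = u_j / sqrt(<u_j, u_j>) where u_j is the displayed integer vector. Then <v, e_j> = <v, u_j> / sqrt(<u_j, u_j>), so |<v, e_j>|^2 = <v, u_j>^2 / <u_j, u_j>.
Coefficients: <v, e_1> = 3/sqrt(1), <v, e_2> = -1/sqrt(2).
Square and sum: Σ |<v, e_j>|^2 = 19/2.
Compute ||v||^2 = v·v = 10.
Deficit = 10 − 19/2 = 1/2 ≥ 0, confirming Bessel's inequality. (The deficit equals ||v − Σ <v,e_j> e_j||^2, the squared distance from v to span{e_j}.)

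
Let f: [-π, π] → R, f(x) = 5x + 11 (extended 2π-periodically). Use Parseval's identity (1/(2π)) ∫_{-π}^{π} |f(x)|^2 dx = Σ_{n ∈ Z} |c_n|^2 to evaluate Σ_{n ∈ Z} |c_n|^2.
Σ |c_n|^2 = 25π^2/3 + 121

Expand and integrate term by term over [-π, π]:
  ∫ (5x)^2 dx = 25·(2π^3/3); ∫ 2·5·(11)·x dx = 0 (odd integrand); ∫ 11^2 dx = 121·2π.
So (1/(2π)) ∫_{-π}^{π} (5x + 11)^2 dx = 25π^2/3 + 121 = 25π^2/3 + 121.
Parseval ⇒ Σ |c_n|^2 = 25π^2/3 + 121.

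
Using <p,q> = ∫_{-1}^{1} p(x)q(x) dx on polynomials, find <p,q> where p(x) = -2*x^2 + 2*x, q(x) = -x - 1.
<p,q> = 0

Expand the product: p(x)·q(x) = 2*x^3 - 2*x.
∫_{-1}^{1} of each monomial x^k gives [2/(k+1) if k even, 0 if k odd]. Integrating term-by-term (or equivalently evaluating the antiderivative F(x) = x^4/2 - x^2 at the endpoints):
  F(1) − F(−1) = -1/2 − (-1/2) = 0.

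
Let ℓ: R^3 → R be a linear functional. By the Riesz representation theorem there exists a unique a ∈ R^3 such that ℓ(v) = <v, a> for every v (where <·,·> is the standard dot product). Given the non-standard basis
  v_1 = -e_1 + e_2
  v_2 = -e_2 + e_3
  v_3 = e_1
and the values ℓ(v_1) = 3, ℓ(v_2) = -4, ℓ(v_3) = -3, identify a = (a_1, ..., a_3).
a = (-3, 0, -4)

Write a = (a_1, ..., a_3) in the standard basis. For each basis vector v_i, ℓ(v_i) = <v_i, a> is a linear equation in the a_j's. Collect the n equations into a matrix system V a = ℓ, where row i of V is v_i (expressed in the standard basis). Since V is invertible (lower-triangular with 1s on the diagonal, up to permutation), solve by back-substitution:
  V =
[[-1, 1, 0],
 [0, -1, 1],
 [1, 0, 0]]
  V a = (3, -4, -3)
Solving gives a = (-3, 0, -4).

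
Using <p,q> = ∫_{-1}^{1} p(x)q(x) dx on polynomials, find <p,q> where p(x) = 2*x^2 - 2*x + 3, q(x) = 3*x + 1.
<p,q> = 10/3

Expand the product: p(x)·q(x) = 6*x^3 - 4*x^2 + 7*x + 3.
∫_{-1}^{1} of each monomial x^k gives [2/(k+1) if k even, 0 if k odd]. Integrating term-by-term (or equivalently evaluating the antiderivative F(x) = 3*x^4/2 - 4*x^3/3 + 7*x^2/2 + 3*x at the endpoints):
  F(1) − F(−1) = 20/3 − (10/3) = 10/3.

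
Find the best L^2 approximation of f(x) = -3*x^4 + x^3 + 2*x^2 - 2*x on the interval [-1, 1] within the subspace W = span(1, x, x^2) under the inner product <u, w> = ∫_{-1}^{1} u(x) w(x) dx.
g(x) = -4*x^2/7 - 7*x/5 + 9/35

The best approximation g ∈ W is the orthogonal projection of f onto W. Writing g = a_0 + a_1 x + a_2 x^2, the coefficients solve the normal equations G · a = b where
  G_{ij} = <φ_i, φ_j> and b_i = <f, φ_i>, with φ_0 = 1, φ_1 = x, φ_2 = x^2.
G =
  [2, 0, 2/3]
  [0, 2/3, 0]
  [2/3, 0, 2/5],
b = (2/15, -14/15, -2/35).
Solving gives a_0 = 9/35, a_1 = -7/5, a_2 = -4/7, so
  g(x) = -4*x^2/7 - 7*x/5 + 9/35.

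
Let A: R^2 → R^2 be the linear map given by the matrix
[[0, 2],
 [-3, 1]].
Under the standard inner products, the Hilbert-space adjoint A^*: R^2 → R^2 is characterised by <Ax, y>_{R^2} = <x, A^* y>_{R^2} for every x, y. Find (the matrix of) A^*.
A^* = A^T =
[[0, -3],
 [2, 1]]

For real matrices with standard dot products, the defining identity <Ax, y> = <x, A^* y> gives (Ax)^T y = x^T (A^*) y, i.e. x^T A^T y = x^T (A^*) y. Since this holds for all x, y, we must have A^* = A^T. Therefore
A^* =
[[0, -3],
 [2, 1]].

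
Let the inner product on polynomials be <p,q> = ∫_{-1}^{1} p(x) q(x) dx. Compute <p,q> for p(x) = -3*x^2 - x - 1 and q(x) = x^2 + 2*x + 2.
<p,q> = -56/5

Expand the product: p(x)·q(x) = -3*x^4 - 7*x^3 - 9*x^2 - 4*x - 2.
∫_{-1}^{1} of each monomial x^k gives [2/(k+1) if k even, 0 if k odd]. Integrating term-by-term (or equivalently evaluating the antiderivative F(x) = -3*x^5/5 - 7*x^4/4 - 3*x^3 - 2*x^2 - 2*x at the endpoints):
  F(1) − F(−1) = -187/20 − (37/20) = -56/5.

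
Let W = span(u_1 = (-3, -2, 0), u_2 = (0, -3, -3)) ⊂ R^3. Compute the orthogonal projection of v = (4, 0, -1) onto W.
proj_W(v) = (39/11, 15/22, -37/22)

Set up U = [u_1 | ... | u_2] ∈ R^(3×2). The projector onto W = col(U) is P = U (U^T U)^(-1) U^T.
Compute U^T U =
  [13, 6]
  [6, 18],
and U^T v = (-12, 3).
Solve U^T U · c = U^T v for the coefficients: c = (-13/11, 37/66). The projection is proj_W(v) = U c.
Check: (v - proj_W(v)) · u_1 = 0  (should be 0).
Check: (v - proj_W(v)) · u_2 = 0  (should be 0).
Result: proj_W(v) = (39/11, 15/22, -37/22).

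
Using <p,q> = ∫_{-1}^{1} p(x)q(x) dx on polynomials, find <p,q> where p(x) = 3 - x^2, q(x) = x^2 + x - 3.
<p,q> = -72/5

Expand the product: p(x)·q(x) = -x^4 - x^3 + 6*x^2 + 3*x - 9.
∫_{-1}^{1} of each monomial x^k gives [2/(k+1) if k even, 0 if k odd]. Integrating term-by-term (or equivalently evaluating the antiderivative F(x) = -x^5/5 - x^4/4 + 2*x^3 + 3*x^2/2 - 9*x at the endpoints):
  F(1) − F(−1) = -119/20 − (169/20) = -72/5.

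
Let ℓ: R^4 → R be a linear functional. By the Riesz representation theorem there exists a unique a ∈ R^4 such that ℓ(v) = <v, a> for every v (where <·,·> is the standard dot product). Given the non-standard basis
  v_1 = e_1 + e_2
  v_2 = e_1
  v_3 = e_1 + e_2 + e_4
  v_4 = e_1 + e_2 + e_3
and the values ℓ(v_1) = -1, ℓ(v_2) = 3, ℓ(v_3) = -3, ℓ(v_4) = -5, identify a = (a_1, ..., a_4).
a = (3, -4, -4, -2)

Write a = (a_1, ..., a_4) in the standard basis. For each basis vector v_i, ℓ(v_i) = <v_i, a> is a linear equation in the a_j's. Collect the n equations into a matrix system V a = ℓ, where row i of V is v_i (expressed in the standard basis). Since V is invertible (lower-triangular with 1s on the diagonal, up to permutation), solve by back-substitution:
  V =
[[1, 1, 0, 0],
 [1, 0, 0, 0],
 [1, 1, 0, 1],
 [1, 1, 1, 0]]
  V a = (-1, 3, -3, -5)
Solving gives a = (3, -4, -4, -2).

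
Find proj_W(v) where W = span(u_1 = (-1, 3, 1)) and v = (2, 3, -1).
proj_W(v) = (-6/11, 18/11, 6/11)

Set up U = [u_1 | ... | u_1] ∈ R^(3×1). The projector onto W = col(U) is P = U (U^T U)^(-1) U^T.
Compute U^T U =
  [11],
and U^T v = (6).
Solve U^T U · c = U^T v for the coefficients: c = (6/11). The projection is proj_W(v) = U c.
Check: (v - proj_W(v)) · u_1 = 0  (should be 0).
Result: proj_W(v) = (-6/11, 18/11, 6/11).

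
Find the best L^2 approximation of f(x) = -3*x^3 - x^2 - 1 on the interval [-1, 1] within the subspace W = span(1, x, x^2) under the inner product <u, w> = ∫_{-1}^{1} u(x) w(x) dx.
g(x) = -x^2 - 9*x/5 - 1

The best approximation g ∈ W is the orthogonal projection of f onto W. Writing g = a_0 + a_1 x + a_2 x^2, the coefficients solve the normal equations G · a = b where
  G_{ij} = <φ_i, φ_j> and b_i = <f, φ_i>, with φ_0 = 1, φ_1 = x, φ_2 = x^2.
G =
  [2, 0, 2/3]
  [0, 2/3, 0]
  [2/3, 0, 2/5],
b = (-8/3, -6/5, -16/15).
Solving gives a_0 = -1, a_1 = -9/5, a_2 = -1, so
  g(x) = -x^2 - 9*x/5 - 1.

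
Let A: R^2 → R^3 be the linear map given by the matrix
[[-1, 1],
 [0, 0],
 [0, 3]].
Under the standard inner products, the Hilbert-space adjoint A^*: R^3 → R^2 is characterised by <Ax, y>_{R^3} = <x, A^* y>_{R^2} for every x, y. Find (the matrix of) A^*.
A^* = A^T =
[[-1, 0, 0],
 [1, 0, 3]]

For real matrices with standard dot products, the defining identity <Ax, y> = <x, A^* y> gives (Ax)^T y = x^T (A^*) y, i.e. x^T A^T y = x^T (A^*) y. Since this holds for all x, y, we must have A^* = A^T. Therefore
A^* =
[[-1, 0, 0],
 [1, 0, 3]].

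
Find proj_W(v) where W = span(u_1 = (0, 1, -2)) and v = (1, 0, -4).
proj_W(v) = (0, 8/5, -16/5)

Set up U = [u_1 | ... | u_1] ∈ R^(3×1). The projector onto W = col(U) is P = U (U^T U)^(-1) U^T.
Compute U^T U =
  [5],
and U^T v = (8).
Solve U^T U · c = U^T v for the coefficients: c = (8/5). The projection is proj_W(v) = U c.
Check: (v - proj_W(v)) · u_1 = 0  (should be 0).
Result: proj_W(v) = (0, 8/5, -16/5).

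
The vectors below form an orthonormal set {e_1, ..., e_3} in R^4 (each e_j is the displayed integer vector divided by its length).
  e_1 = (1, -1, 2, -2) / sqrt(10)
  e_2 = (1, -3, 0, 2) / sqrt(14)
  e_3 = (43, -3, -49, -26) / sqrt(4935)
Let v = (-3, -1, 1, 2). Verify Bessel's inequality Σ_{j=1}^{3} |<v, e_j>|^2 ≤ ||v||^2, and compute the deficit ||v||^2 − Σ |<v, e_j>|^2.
Σ |<v, e_j>|^2 = 1859/141; ||v||^2 = 15; deficit = 256/141

Write each e_j = u_j / sqrt(<u_j, u_j>) where u_j is the displayed integer vector. Then <v, e_j> = <v, u_j> / sqrt(<u_j, u_j>), so |<v, e_j>|^2 = <v, u_j>^2 / <u_j, u_j>.
Coefficients: <v, e_1> = -4/sqrt(10), <v, e_2> = 4/sqrt(14), <v, e_3> = -227/sqrt(4935).
Square and sum: Σ |<v, e_j>|^2 = 1859/141.
Compute ||v||^2 = v·v = 15.
Deficit = 15 − 1859/141 = 256/141 ≥ 0, confirming Bessel's inequality. (The deficit equals ||v − Σ <v,e_j> e_j||^2, the squared distance from v to span{e_j}.)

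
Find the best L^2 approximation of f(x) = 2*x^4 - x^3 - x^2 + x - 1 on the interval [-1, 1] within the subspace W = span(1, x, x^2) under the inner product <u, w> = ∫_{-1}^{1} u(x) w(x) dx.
g(x) = 5*x^2/7 + 2*x/5 - 41/35

The best approximation g ∈ W is the orthogonal projection of f onto W. Writing g = a_0 + a_1 x + a_2 x^2, the coefficients solve the normal equations G · a = b where
  G_{ij} = <φ_i, φ_j> and b_i = <f, φ_i>, with φ_0 = 1, φ_1 = x, φ_2 = x^2.
G =
  [2, 0, 2/3]
  [0, 2/3, 0]
  [2/3, 0, 2/5],
b = (-28/15, 4/15, -52/105).
Solving gives a_0 = -41/35, a_1 = 2/5, a_2 = 5/7, so
  g(x) = 5*x^2/7 + 2*x/5 - 41/35.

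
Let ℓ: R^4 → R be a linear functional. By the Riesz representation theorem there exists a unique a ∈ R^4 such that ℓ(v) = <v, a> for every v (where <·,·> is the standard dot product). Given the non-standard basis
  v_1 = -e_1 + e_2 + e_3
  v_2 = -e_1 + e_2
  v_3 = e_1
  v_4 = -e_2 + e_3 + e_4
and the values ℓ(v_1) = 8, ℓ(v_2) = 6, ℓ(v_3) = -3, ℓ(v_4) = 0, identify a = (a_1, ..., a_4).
a = (-3, 3, 2, 1)

Write a = (a_1, ..., a_4) in the standard basis. For each basis vector v_i, ℓ(v_i) = <v_i, a> is a linear equation in the a_j's. Collect the n equations into a matrix system V a = ℓ, where row i of V is v_i (expressed in the standard basis). Since V is invertible (lower-triangular with 1s on the diagonal, up to permutation), solve by back-substitution:
  V =
[[-1, 1, 1, 0],
 [-1, 1, 0, 0],
 [1, 0, 0, 0],
 [0, -1, 1, 1]]
  V a = (8, 6, -3, 0)
Solving gives a = (-3, 3, 2, 1).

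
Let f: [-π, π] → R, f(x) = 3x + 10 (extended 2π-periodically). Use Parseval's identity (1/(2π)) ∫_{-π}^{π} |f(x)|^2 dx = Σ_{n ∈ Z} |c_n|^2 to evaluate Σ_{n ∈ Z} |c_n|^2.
Σ |c_n|^2 = 3π^2 + 100

Expand and integrate term by term over [-π, π]:
  ∫ (3x)^2 dx = 9·(2π^3/3); ∫ 2·3·(10)·x dx = 0 (odd integrand); ∫ 10^2 dx = 100·2π.
So (1/(2π)) ∫_{-π}^{π} (3x + 10)^2 dx = 9π^2/3 + 100 = 3π^2 + 100.
Parseval ⇒ Σ |c_n|^2 = 3π^2 + 100.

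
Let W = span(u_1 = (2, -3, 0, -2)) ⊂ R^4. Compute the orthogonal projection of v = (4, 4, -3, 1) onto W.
proj_W(v) = (-12/17, 18/17, 0, 12/17)

Set up U = [u_1 | ... | u_1] ∈ R^(4×1). The projector onto W = col(U) is P = U (U^T U)^(-1) U^T.
Compute U^T U =
  [17],
and U^T v = (-6).
Solve U^T U · c = U^T v for the coefficients: c = (-6/17). The projection is proj_W(v) = U c.
Check: (v - proj_W(v)) · u_1 = 0  (should be 0).
Result: proj_W(v) = (-12/17, 18/17, 0, 12/17).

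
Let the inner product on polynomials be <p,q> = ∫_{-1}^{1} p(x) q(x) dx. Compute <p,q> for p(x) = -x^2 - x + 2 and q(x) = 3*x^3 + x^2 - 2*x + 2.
<p,q> = 116/15

Expand the product: p(x)·q(x) = -3*x^5 - 4*x^4 + 7*x^3 + 2*x^2 - 6*x + 4.
∫_{-1}^{1} of each monomial x^k gives [2/(k+1) if k even, 0 if k odd]. Integrating term-by-term (or equivalently evaluating the antiderivative F(x) = -x^6/2 - 4*x^5/5 + 7*x^4/4 + 2*x^3/3 - 3*x^2 + 4*x at the endpoints):
  F(1) − F(−1) = 127/60 − (-337/60) = 116/15.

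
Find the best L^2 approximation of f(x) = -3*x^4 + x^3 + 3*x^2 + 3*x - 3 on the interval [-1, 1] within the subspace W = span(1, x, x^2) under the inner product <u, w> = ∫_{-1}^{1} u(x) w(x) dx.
g(x) = 3*x^2/7 + 18*x/5 - 96/35

The best approximation g ∈ W is the orthogonal projection of f onto W. Writing g = a_0 + a_1 x + a_2 x^2, the coefficients solve the normal equations G · a = b where
  G_{ij} = <φ_i, φ_j> and b_i = <f, φ_i>, with φ_0 = 1, φ_1 = x, φ_2 = x^2.
G =
  [2, 0, 2/3]
  [0, 2/3, 0]
  [2/3, 0, 2/5],
b = (-26/5, 12/5, -58/35).
Solving gives a_0 = -96/35, a_1 = 18/5, a_2 = 3/7, so
  g(x) = 3*x^2/7 + 18*x/5 - 96/35.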